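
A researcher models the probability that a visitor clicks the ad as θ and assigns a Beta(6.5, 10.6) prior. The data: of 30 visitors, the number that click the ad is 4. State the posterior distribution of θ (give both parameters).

Observing 4 successes and 26 failures updates Beta(6.5, 10.6) by adding the success and failure counts to the two shape parameters: α = 6.5+4 = 10.5, β = 10.6+26 = 36.6.

Posterior: Beta(10.5, 36.6)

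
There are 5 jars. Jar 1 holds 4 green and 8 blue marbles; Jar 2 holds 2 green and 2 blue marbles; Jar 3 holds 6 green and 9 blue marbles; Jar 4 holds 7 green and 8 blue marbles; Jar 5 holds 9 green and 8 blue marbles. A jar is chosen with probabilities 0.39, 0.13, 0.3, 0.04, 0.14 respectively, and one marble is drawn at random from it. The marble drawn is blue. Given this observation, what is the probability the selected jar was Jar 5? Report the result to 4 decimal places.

P(blue|Jar 1) = 0.6667; P(blue|Jar 2) = 0.5; P(blue|Jar 3) = 0.6; P(blue|Jar 4) = 0.5333; P(blue|Jar 5) = 0.4706.
Prior × likelihood for each source: 0.39·0.6667=0.2600, 0.13·0.5=0.06500, 0.3·0.6=0.1800, 0.04·0.5333=0.02133, 0.14·0.4706=0.06588. Summing gives P(blue) = 0.59222.
P(Jar 5 | blue) = 0.06588 / 0.59222 = 0.1112.

Posterior probability ≈ 0.1112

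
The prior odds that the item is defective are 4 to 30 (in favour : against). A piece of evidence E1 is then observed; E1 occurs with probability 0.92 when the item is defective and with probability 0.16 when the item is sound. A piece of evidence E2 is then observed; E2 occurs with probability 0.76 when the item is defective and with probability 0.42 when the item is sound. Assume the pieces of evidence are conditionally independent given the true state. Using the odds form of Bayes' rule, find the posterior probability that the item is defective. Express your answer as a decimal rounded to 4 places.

Posterior probability ≈ 0.5811

Prior odds = 4/30 = 0.13333. In log-odds, ln(0.13333) = -2.0149.
Add log likelihood ratios: ln(5.7500) + ln(1.8095) = 2.3423.
Posterior log-odds = 0.32736, so posterior odds = exp(0.32736) = 1.3873. Converting, P(H|E) = 1.3873/2.3873 = 0.5811.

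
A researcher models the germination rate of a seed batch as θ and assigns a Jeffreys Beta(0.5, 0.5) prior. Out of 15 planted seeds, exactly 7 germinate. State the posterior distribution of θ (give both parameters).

Posterior: Beta(7.5, 8.5)

Observing 7 successes and 8 failures updates Beta(0.5, 0.5) by adding the success and failure counts to the two shape parameters: α = 0.5+7 = 7.5, β = 0.5+8 = 8.5.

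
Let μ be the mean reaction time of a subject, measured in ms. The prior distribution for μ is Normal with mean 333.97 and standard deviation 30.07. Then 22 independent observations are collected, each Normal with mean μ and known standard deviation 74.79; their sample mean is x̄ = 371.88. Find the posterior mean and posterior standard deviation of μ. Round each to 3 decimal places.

Posterior mean ≈ 363.560; posterior SD ≈ 14.087

Prior precision 1/τ₀² = 1/30.07² = 0.00110594; data precision n/σ² = 22/74.79² = 0.00393311.
Posterior precision = 0.00110594 + 0.00393311 = 0.00503905, giving posterior SD = 1/√0.00503905 = 14.087.
Posterior mean = (0.00110594·333.97 + 0.00393311·371.88) / 0.00503905 = 363.560.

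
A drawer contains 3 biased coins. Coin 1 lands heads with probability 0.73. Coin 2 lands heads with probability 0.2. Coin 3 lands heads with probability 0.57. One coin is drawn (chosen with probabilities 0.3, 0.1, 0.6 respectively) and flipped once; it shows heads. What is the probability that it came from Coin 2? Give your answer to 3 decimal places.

Posterior probability ≈ 0.034

P(heads|C1) = 0.73; P(heads|C2) = 0.2; P(heads|C3) = 0.57.
Prior × likelihood for each source: 0.3·0.73=0.2190, 0.1·0.2=0.02000, 0.6·0.57=0.3420. Summing gives P(heads) = 0.58100.
P(Coin 2 | heads) = 0.02000 / 0.58100 = 0.034.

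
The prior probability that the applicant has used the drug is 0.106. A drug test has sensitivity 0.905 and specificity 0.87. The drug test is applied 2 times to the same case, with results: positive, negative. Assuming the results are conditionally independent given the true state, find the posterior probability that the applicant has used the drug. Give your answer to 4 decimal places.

Let H be the event that the applicant has used the drug; start with P(H) = 0.106. P('positive'|H) = 0.905, P('positive'|¬H) = 0.13.
Update on result 1 ('positive'): P(H) ← 0.905·0.1060 / (0.905·0.1060 + 0.13·0.8940) = 0.095930/0.21215 = 0.4522.
Update on result 2 ('negative'): P(H) ← 0.095·0.4522 / (0.095·0.4522 + 0.87·0.5478) = 0.042957/0.51956 = 0.0827.

Posterior P(H) ≈ 0.0827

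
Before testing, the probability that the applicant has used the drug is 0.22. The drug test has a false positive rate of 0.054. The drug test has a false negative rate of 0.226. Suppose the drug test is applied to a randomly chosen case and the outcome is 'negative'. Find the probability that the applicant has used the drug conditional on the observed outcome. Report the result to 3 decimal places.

Write H for 'the applicant has used the drug'. Prior odds H:¬H = 0.22/0.78 = 0.28205. For the 'negative' outcome, the likelihood ratio is 0.226/0.946 = 0.23890.
Posterior odds = 0.28205 × 0.23890 = 0.067382, so P(H|E) = 0.067382/(1+0.067382) = 0.063.

P(H | E) ≈ 0.063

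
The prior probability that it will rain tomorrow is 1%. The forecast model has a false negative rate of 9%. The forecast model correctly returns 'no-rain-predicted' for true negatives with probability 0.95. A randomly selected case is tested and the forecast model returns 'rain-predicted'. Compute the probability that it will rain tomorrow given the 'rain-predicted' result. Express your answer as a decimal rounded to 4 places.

P(H | E) ≈ 0.1553

Write H for 'it will rain tomorrow'. Prior odds H:¬H = 0.01/0.99 = 0.010101. For the 'rain-predicted' outcome, the likelihood ratio is 0.91/0.05 = 18.200.
Posterior odds = 0.010101 × 18.200 = 0.18384, so P(H|E) = 0.18384/(1+0.18384) = 0.1553.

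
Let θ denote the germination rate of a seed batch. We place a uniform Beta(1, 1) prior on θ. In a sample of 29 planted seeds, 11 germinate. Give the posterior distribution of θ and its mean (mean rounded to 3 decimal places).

Posterior: Beta(12, 19); mean ≈ 0.387

The binomial likelihood is conjugate to the Beta prior: with 11 successes and 18 failures, the posterior is Beta(1+11, 1+18) = Beta(12, 19).
E[θ | data] = 12/(12+19) = 0.387.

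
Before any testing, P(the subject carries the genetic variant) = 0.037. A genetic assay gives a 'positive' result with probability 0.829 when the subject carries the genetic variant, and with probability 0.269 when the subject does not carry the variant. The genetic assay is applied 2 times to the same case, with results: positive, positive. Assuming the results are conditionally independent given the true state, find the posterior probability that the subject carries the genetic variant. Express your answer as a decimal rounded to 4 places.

Let H be the event that the subject carries the genetic variant; start with P(H) = 0.037. P('positive'|H) = 0.829, P('positive'|¬H) = 0.269.
Update on result 1 ('positive'): P(H) ← 0.829·0.0370 / (0.829·0.0370 + 0.269·0.9630) = 0.030673/0.28972 = 0.1059.
Update on result 2 ('positive'): P(H) ← 0.829·0.1059 / (0.829·0.1059 + 0.269·0.8941) = 0.087767/0.32829 = 0.2673.

Posterior P(H) ≈ 0.2673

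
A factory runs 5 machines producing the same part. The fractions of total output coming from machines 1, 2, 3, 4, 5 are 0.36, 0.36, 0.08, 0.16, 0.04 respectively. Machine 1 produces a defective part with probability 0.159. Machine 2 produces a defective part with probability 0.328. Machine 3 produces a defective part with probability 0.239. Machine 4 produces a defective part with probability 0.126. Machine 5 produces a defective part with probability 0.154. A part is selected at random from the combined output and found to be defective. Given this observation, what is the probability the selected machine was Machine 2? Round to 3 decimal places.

P(defective|M1) = 0.159; P(defective|M2) = 0.328; P(defective|M3) = 0.239; P(defective|M4) = 0.126; P(defective|M5) = 0.154.
Prior × likelihood for each source: 0.36·0.159=0.05724, 0.36·0.328=0.1181, 0.08·0.239=0.01912, 0.16·0.126=0.02016, 0.04·0.154=0.006160. Summing gives P(defective) = 0.22076.
P(Machine 2 | defective) = 0.1181 / 0.22076 = 0.535.

Posterior probability ≈ 0.535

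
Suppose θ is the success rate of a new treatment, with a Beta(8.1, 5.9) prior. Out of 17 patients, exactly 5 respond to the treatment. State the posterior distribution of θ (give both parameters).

Posterior: Beta(13.1, 17.9)

The binomial likelihood is conjugate to the Beta prior: with 5 successes and 12 failures, the posterior is Beta(8.1+5, 5.9+12) = Beta(13.1, 17.9).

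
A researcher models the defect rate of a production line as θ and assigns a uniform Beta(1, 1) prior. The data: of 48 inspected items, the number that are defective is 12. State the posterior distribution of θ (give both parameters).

Observing 12 successes and 36 failures updates Beta(1, 1) by adding the success and failure counts to the two shape parameters: α = 1+12 = 13, β = 1+36 = 37.

Posterior: Beta(13, 37)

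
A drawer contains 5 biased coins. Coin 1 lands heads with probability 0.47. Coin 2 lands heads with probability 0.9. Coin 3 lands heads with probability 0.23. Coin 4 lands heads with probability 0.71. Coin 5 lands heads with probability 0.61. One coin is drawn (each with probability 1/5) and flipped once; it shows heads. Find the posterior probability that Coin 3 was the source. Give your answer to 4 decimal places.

P(heads|C1) = 0.47; P(heads|C2) = 0.9; P(heads|C3) = 0.23; P(heads|C4) = 0.71; P(heads|C5) = 0.61.
Prior × likelihood for each source: 0.2·0.47=0.09400, 0.2·0.9=0.1800, 0.2·0.23=0.04600, 0.2·0.71=0.1420, 0.2·0.61=0.1220. Summing gives P(heads) = 0.58400.
P(Coin 3 | heads) = 0.04600 / 0.58400 = 0.0788.

Posterior probability ≈ 0.0788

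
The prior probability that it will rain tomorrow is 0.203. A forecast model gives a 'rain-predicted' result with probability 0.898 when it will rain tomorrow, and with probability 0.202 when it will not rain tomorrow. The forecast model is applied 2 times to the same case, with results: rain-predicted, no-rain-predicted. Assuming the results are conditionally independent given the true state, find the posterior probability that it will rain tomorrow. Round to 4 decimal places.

Posterior P(H) ≈ 0.1264

Let H be the event that it will rain tomorrow; start with P(H) = 0.203. P('rain-predicted'|H) = 0.898, P('rain-predicted'|¬H) = 0.202.
Update on result 1 ('rain-predicted'): P(H) ← 0.898·0.2030 / (0.898·0.2030 + 0.202·0.7970) = 0.18229/0.34329 = 0.5310.
Update on result 2 ('no-rain-predicted'): P(H) ← 0.102·0.5310 / (0.102·0.5310 + 0.798·0.4690) = 0.054164/0.42841 = 0.1264.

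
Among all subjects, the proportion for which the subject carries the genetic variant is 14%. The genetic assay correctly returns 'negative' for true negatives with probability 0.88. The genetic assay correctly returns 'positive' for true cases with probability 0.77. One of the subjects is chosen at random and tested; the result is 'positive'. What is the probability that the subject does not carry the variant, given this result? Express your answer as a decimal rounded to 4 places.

Let H be the event that the subject carries the genetic variant. P(H) = 0.14, so P(¬H) = 0.86. With E the 'positive' result, P(E|H) = 0.77 and P(E|¬H) = 0.12.
P(E) = 0.77·0.14 + 0.12·0.86 = 0.10780 + 0.10320 = 0.21100.
By Bayes' theorem, P(H|E) = 0.10780 / 0.21100 = 0.5109. Hence P(¬H|E) = 1 − 0.5109 = 0.4891.

P(¬H | E) ≈ 0.4891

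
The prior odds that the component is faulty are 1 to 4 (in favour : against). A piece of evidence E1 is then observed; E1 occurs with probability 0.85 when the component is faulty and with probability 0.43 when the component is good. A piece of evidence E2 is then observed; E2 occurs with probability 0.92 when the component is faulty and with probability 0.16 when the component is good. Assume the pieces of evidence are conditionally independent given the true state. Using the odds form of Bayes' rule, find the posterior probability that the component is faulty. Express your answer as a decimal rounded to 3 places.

Posterior probability ≈ 0.740

Prior odds = 1/4 = 0.25000. In log-odds, ln(0.25000) = -1.3863.
Add log likelihood ratios: ln(1.9767) + ln(5.7500) = 2.4307.
Posterior log-odds = 1.0444, so posterior odds = exp(1.0444) = 2.8416. Converting, P(H|E) = 2.8416/3.8416 = 0.740.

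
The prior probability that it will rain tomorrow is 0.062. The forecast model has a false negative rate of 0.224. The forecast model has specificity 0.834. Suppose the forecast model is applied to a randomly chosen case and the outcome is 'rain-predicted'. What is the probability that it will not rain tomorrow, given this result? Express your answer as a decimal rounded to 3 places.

P(¬H | E) ≈ 0.764

Write H for 'it will rain tomorrow'. Prior odds H:¬H = 0.062/0.938 = 0.066098. For the 'rain-predicted' outcome, the likelihood ratio is 0.776/0.166 = 4.6747.
Posterior odds = 0.066098 × 4.6747 = 0.30899, so P(H|E) = 0.30899/(1+0.30899) = 0.236. Then P(¬H|E) = 1 − 0.236 = 0.764.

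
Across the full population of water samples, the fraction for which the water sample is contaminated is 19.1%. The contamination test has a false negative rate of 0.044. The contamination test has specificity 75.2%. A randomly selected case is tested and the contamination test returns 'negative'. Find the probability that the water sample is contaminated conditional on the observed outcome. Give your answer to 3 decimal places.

Write H for 'the water sample is contaminated'. Prior odds H:¬H = 0.191/0.809 = 0.23609. For the 'negative' outcome, the likelihood ratio is 0.044/0.752 = 0.058511.
Posterior odds = 0.23609 × 0.058511 = 0.013814, so P(H|E) = 0.013814/(1+0.013814) = 0.014.

P(H | E) ≈ 0.014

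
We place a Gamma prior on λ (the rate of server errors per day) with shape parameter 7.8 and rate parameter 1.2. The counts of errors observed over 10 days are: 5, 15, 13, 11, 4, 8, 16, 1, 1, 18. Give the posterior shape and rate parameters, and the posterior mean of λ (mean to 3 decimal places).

The Poisson likelihood adds the total count to the shape and the number of exposure periods to the rate. Here ∑xᵢ = 92 and n = 10, so shape 7.8→99.8 and rate 1.2→11.2.
Posterior mean = shape/rate = 99.8/11.2 = 8.911.

Posterior: Gamma(shape=99.8, rate=11.2); mean ≈ 8.911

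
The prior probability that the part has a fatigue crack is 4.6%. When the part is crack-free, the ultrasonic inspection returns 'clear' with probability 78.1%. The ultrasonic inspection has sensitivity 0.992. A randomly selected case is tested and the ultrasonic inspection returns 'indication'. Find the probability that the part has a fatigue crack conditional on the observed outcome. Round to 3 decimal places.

Let H be the event that the part has a fatigue crack. P(H) = 0.046, so P(¬H) = 0.954. With E the 'indication' result, P(E|H) = 0.992 and P(E|¬H) = 0.219.
P(E) = 0.992·0.046 + 0.219·0.954 = 0.045632 + 0.20893 = 0.25456.
By Bayes' theorem, P(H|E) = 0.045632 / 0.25456 = 0.179.

P(H | E) ≈ 0.179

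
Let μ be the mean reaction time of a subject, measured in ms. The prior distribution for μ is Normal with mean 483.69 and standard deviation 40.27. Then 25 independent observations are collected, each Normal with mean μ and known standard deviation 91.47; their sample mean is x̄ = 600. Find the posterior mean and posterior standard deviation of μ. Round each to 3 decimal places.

Posterior mean ≈ 580.103; posterior SD ≈ 16.656

Prior precision 1/τ₀² = 1/40.27² = 0.00061665; data precision n/σ² = 25/91.47² = 0.00298801.
Posterior precision = 0.00061665 + 0.00298801 = 0.00360466, giving posterior SD = 1/√0.00360466 = 16.656.
Posterior mean = (0.00061665·483.69 + 0.00298801·600) / 0.00360466 = 580.103.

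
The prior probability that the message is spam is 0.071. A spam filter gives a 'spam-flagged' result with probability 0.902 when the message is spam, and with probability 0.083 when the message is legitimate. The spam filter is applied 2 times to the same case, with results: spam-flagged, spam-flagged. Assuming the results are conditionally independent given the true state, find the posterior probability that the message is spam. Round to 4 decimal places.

Let H be the event that the message is spam; start with P(H) = 0.071. P('spam-flagged'|H) = 0.902, P('spam-flagged'|¬H) = 0.083.
Update on result 1 ('spam-flagged'): P(H) ← 0.902·0.0710 / (0.902·0.0710 + 0.083·0.9290) = 0.064042/0.14115 = 0.4537.
Update on result 2 ('spam-flagged'): P(H) ← 0.902·0.4537 / (0.902·0.4537 + 0.083·0.5463) = 0.40925/0.45460 = 0.9003.

Posterior P(H) ≈ 0.9003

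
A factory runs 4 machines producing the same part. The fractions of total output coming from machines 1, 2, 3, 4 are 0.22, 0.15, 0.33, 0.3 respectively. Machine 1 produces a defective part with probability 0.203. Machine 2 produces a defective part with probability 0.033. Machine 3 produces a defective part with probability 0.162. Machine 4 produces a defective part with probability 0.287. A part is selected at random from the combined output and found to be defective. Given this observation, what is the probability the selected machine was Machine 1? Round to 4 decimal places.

Tabulate prior·likelihood by source: [1] prior 0.22, lik 0.203, product 0.04466; [2] prior 0.15, lik 0.033, product 0.004950; [3] prior 0.33, lik 0.162, product 0.05346; [4] prior 0.3, lik 0.287, product 0.08610.
Normalizing constant = 0.18917; the posterior for Machine 1 is its product over the sum, 0.04466/0.18917 = 0.2361.

Posterior probability ≈ 0.2361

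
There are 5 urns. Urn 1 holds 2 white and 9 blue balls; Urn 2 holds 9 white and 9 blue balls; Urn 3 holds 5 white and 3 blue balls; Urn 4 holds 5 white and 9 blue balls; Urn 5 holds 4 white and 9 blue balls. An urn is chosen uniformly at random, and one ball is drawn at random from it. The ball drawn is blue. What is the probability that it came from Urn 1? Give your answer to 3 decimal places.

Posterior probability ≈ 0.270

P(blue|Urn 1) = 0.8182; P(blue|Urn 2) = 0.5; P(blue|Urn 3) = 0.375; P(blue|Urn 4) = 0.6429; P(blue|Urn 5) = 0.6923.
Prior × likelihood for each source: 0.2·0.8182=0.1636, 0.2·0.5=0.1000, 0.2·0.375=0.07500, 0.2·0.6429=0.1286, 0.2·0.6923=0.1385. Summing gives P(blue) = 0.60567.
P(Urn 1 | blue) = 0.1636 / 0.60567 = 0.270.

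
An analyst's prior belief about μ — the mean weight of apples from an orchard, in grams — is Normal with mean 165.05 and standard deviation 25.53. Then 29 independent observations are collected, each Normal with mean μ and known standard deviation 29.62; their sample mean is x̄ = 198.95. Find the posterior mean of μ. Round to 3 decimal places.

Prior precision 1/τ₀² = 1/25.53² = 0.00153426; data precision n/σ² = 29/29.62² = 0.0330543.
Posterior precision = 0.00153426 + 0.0330543 = 0.0345886.
Posterior mean = (0.00153426·165.05 + 0.0330543·198.95) / 0.0345886 = 197.446.

Posterior mean ≈ 197.446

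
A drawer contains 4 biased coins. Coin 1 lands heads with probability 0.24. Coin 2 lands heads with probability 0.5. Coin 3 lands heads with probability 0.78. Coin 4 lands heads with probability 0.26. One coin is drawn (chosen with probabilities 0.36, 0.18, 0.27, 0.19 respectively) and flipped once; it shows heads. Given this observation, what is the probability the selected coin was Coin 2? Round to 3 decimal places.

Tabulate prior·likelihood by source: [1] prior 0.36, lik 0.24, product 0.08640; [2] prior 0.18, lik 0.5, product 0.09000; [3] prior 0.27, lik 0.78, product 0.2106; [4] prior 0.19, lik 0.26, product 0.04940.
Normalizing constant = 0.43640; the posterior for Coin 2 is its product over the sum, 0.09000/0.43640 = 0.206.

Posterior probability ≈ 0.206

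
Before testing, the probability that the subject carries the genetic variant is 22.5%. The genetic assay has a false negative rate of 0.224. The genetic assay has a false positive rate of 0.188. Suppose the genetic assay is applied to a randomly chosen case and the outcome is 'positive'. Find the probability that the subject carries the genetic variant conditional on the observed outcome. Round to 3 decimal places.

Write H for 'the subject carries the genetic variant'. Prior odds H:¬H = 0.225/0.775 = 0.29032. For the 'positive' outcome, the likelihood ratio is 0.776/0.188 = 4.1277.
Posterior odds = 0.29032 × 4.1277 = 1.1984, so P(H|E) = 1.1984/(1+1.1984) = 0.545.

P(H | E) ≈ 0.545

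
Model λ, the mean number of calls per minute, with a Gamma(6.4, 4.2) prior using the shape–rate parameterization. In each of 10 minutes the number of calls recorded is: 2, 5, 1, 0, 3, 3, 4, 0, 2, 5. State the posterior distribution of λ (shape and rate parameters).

Total count ∑xᵢ = 25 over n = 10 minutes.
Gamma is conjugate to the Poisson likelihood: posterior is Gamma(shape = 6.4+25 = 31.4, rate = 4.2+10 = 14.2).

Posterior: Gamma(shape=31.4, rate=14.2)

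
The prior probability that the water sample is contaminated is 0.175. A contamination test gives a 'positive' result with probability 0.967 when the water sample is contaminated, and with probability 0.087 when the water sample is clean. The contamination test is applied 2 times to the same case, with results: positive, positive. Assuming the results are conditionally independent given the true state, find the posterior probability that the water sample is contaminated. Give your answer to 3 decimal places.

With H the event that the water sample is contaminated, the joint likelihood of the observed sequence is P(data|H) = 0.967·0.967 = 0.93509 and P(data|¬H) = 0.087·0.087 = 0.0075690.
Bayes: P(H|data) = 0.175·0.93509 / (0.175·0.93509 + 0.825·0.0075690) = 0.16364/0.16988 = 0.9632.

Posterior P(H) ≈ 0.963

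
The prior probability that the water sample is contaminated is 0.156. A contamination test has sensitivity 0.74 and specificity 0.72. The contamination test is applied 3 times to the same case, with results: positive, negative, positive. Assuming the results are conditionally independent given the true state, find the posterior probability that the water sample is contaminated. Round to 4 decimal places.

With H the event that the water sample is contaminated, the joint likelihood of the observed sequence is P(data|H) = 0.74·0.26·0.74 = 0.14238 and P(data|¬H) = 0.28·0.72·0.28 = 0.056448.
Bayes: P(H|data) = 0.156·0.14238 / (0.156·0.14238 + 0.844·0.056448) = 0.022211/0.069853 = 0.3180.

Posterior P(H) ≈ 0.3180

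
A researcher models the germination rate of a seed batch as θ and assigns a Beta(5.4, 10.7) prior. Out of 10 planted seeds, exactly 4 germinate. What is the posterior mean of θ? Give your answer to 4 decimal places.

Posterior mean ≈ 0.3602

Observing 4 successes and 6 failures updates Beta(5.4, 10.7) by adding the success and failure counts to the two shape parameters: α = 5.4+4 = 9.4, β = 10.7+6 = 16.7.
E[θ | data] = 9.4/(9.4+16.7) = 0.3602.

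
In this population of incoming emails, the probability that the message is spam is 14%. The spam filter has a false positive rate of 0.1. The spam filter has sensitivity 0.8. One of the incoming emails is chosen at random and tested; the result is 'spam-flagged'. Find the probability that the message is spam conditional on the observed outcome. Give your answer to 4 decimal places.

P(H | E) ≈ 0.5657

Write H for 'the message is spam'. Prior odds H:¬H = 0.14/0.86 = 0.16279. For the 'spam-flagged' outcome, the likelihood ratio is 0.8/0.1 = 8.0000.
Posterior odds = 0.16279 × 8.0000 = 1.3023, so P(H|E) = 1.3023/(1+1.3023) = 0.5657.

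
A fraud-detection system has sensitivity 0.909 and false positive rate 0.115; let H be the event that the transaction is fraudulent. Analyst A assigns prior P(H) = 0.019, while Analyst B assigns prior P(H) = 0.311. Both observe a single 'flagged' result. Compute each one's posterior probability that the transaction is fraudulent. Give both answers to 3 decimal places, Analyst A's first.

P('+'|H) = 0.909, P('+'|¬H) = 0.115.
Analyst A: numerator 0.909·0.019 = 0.017271; evidence = 0.017271+0.115·0.981 = 0.13009; posterior = 0.133.
Analyst B: numerator 0.909·0.311 = 0.28270; evidence = 0.28270+0.115·0.689 = 0.36193; posterior = 0.781.

Analyst A: 0.133; Analyst B: 0.781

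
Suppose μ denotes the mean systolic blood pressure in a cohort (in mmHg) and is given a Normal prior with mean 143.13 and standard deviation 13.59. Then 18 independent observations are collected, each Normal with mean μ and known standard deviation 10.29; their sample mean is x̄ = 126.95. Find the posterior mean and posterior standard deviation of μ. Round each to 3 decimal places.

With known σ, the Normal prior is conjugate. Weight on the data is w = (n/σ²)/(n/σ² + 1/τ₀²) = 0.169997/(0.169997+0.00541453) = 0.96913.
Posterior mean = w·x̄ + (1−w)·μ₀ = 0.96913·126.95 + 0.030868·143.13 = 127.449. Posterior variance = 1/(0.169997+0.00541453) = 5.70087, so SD = 2.388.

Posterior mean ≈ 127.449; posterior SD ≈ 2.388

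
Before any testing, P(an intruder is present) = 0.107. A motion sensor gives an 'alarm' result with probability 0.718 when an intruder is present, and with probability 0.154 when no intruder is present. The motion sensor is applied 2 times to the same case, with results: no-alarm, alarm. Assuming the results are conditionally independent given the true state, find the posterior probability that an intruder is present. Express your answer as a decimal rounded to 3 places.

Let H be the event that an intruder is present; start with P(H) = 0.107. P('alarm'|H) = 0.718, P('alarm'|¬H) = 0.154.
Update on result 1 ('no-alarm'): P(H) ← 0.282·0.1070 / (0.282·0.1070 + 0.846·0.8930) = 0.030174/0.78565 = 0.0384.
Update on result 2 ('alarm'): P(H) ← 0.718·0.0384 / (0.718·0.0384 + 0.154·0.9616) = 0.027576/0.17566 = 0.1570.

Posterior P(H) ≈ 0.157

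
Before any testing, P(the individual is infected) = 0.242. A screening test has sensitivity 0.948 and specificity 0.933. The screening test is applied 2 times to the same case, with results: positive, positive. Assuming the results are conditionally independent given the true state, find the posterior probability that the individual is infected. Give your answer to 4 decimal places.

Posterior P(H) ≈ 0.9846

Let H be the event that the individual is infected; start with P(H) = 0.242. P('positive'|H) = 0.948, P('positive'|¬H) = 0.067.
Update on result 1 ('positive'): P(H) ← 0.948·0.2420 / (0.948·0.2420 + 0.067·0.7580) = 0.22942/0.28020 = 0.8188.
Update on result 2 ('positive'): P(H) ← 0.948·0.8188 / (0.948·0.8188 + 0.067·0.1812) = 0.77618/0.78832 = 0.9846.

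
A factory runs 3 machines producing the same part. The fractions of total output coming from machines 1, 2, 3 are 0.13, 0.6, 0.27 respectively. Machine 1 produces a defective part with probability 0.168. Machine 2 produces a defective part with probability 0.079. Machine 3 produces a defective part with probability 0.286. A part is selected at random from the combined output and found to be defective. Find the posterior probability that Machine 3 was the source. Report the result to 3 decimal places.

P(defective|M1) = 0.168; P(defective|M2) = 0.079; P(defective|M3) = 0.286.
Prior × likelihood for each source: 0.13·0.168=0.02184, 0.6·0.079=0.04740, 0.27·0.286=0.07722. Summing gives P(defective) = 0.14646.
P(Machine 3 | defective) = 0.07722 / 0.14646 = 0.527.

Posterior probability ≈ 0.527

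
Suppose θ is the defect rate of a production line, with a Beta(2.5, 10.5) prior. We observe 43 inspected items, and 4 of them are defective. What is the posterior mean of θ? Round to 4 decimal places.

The binomial likelihood is conjugate to the Beta prior: with 4 successes and 39 failures, the posterior is Beta(2.5+4, 10.5+39) = Beta(6.5, 49.5).
Posterior mean = α/(α+β) = 6.5/56 = 0.1161.

Posterior mean ≈ 0.1161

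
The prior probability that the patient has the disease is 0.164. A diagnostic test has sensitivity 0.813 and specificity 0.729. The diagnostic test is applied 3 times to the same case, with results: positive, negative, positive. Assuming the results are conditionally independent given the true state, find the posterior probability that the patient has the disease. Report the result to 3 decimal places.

Let H be the event that the patient has the disease; start with P(H) = 0.164. P('positive'|H) = 0.813, P('positive'|¬H) = 0.271.
Update on result 1 ('positive'): P(H) ← 0.813·0.1640 / (0.813·0.1640 + 0.271·0.8360) = 0.13333/0.35989 = 0.3705.
Update on result 2 ('negative'): P(H) ← 0.187·0.3705 / (0.187·0.3705 + 0.729·0.6295) = 0.069280/0.52820 = 0.1312.
Update on result 3 ('positive'): P(H) ← 0.813·0.1312 / (0.813·0.1312 + 0.271·0.8688) = 0.10664/0.34209 = 0.3117.

Posterior P(H) ≈ 0.312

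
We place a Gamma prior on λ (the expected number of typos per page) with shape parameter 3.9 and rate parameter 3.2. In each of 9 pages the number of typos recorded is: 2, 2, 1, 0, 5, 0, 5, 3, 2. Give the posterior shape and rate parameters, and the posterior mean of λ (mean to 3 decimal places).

Total count ∑xᵢ = 20 over n = 9 pages.
Gamma is conjugate to the Poisson likelihood: posterior is Gamma(shape = 3.9+20 = 23.9, rate = 3.2+9 = 12.2).
Posterior mean = shape/rate = 23.9/12.2 = 1.959.

Posterior: Gamma(shape=23.9, rate=12.2); mean ≈ 1.959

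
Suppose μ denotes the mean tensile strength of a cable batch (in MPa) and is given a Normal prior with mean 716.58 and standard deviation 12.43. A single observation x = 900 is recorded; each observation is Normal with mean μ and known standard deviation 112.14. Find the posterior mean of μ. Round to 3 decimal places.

Posterior mean ≈ 718.806

Prior precision 1/τ₀² = 1/12.43² = 0.00647229; data precision n/σ² = 1/112.14² = 0.00007952.
Posterior precision = 0.00647229 + 0.00007952 = 0.00655181.
Posterior mean = (0.00647229·716.58 + 0.00007952·900) / 0.00655181 = 718.806.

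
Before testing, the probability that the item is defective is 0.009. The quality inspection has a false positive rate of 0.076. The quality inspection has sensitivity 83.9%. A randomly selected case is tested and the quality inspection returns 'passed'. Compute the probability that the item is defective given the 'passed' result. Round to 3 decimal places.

Write H for 'the item is defective'. Prior odds H:¬H = 0.009/0.991 = 0.0090817. For the 'passed' outcome, the likelihood ratio is 0.161/0.924 = 0.17424.
Posterior odds = 0.0090817 × 0.17424 = 0.0015824, so P(H|E) = 0.0015824/(1+0.0015824) = 0.002.

P(H | E) ≈ 0.002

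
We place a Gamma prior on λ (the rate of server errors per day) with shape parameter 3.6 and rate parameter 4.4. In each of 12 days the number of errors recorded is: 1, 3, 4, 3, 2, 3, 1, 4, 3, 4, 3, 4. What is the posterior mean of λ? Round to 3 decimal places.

Posterior mean ≈ 2.354

The Poisson likelihood adds the total count to the shape and the number of exposure periods to the rate. Here ∑xᵢ = 35 and n = 12, so shape 3.6→38.6 and rate 4.4→16.4.
Posterior mean = shape/rate = 38.6/16.4 = 2.354.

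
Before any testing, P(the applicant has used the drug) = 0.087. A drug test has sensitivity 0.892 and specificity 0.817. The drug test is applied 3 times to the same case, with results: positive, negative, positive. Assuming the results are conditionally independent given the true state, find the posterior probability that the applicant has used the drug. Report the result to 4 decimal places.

With H the event that the applicant has used the drug, the joint likelihood of the observed sequence is P(data|H) = 0.892·0.108·0.892 = 0.085932 and P(data|¬H) = 0.183·0.817·0.183 = 0.027361.
Bayes: P(H|data) = 0.087·0.085932 / (0.087·0.085932 + 0.913·0.027361) = 0.0074761/0.032456 = 0.2303.

Posterior P(H) ≈ 0.2303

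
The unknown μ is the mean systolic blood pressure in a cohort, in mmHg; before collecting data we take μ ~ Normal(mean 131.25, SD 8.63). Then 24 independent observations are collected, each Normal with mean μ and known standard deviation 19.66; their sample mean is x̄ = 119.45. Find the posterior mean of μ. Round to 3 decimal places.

Posterior mean ≈ 121.548

With known σ, the Normal prior is conjugate. Weight on the data is w = (n/σ²)/(n/σ² + 1/τ₀²) = 0.0620932/(0.0620932+0.0134270) = 0.82221.
Posterior mean = w·x̄ + (1−w)·μ₀ = 0.82221·119.45 + 0.17779·131.25 = 121.548.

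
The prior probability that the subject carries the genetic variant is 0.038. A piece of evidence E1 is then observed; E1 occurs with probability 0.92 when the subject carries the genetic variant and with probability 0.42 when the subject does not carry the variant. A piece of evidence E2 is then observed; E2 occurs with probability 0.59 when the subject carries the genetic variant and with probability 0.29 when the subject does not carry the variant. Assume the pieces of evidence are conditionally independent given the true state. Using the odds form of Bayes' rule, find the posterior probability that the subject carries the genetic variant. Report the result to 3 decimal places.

Prior odds = 0.038/(1−0.038) = 0.039501. In log-odds, ln(0.039501) = -3.2314.
Add log likelihood ratios: ln(2.1905) + ln(2.0345) = 1.4944.
Posterior log-odds = -1.7371, so posterior odds = exp(-1.7371) = 0.17604. Converting, P(H|E) = 0.17604/1.1760 = 0.150.

Posterior probability ≈ 0.150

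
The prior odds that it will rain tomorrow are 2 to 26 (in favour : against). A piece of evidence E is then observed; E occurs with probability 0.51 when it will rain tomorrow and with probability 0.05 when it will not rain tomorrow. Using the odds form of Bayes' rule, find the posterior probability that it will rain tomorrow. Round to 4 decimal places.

Posterior probability ≈ 0.4397

Prior odds = 2/26 = 0.076923. In log-odds, ln(0.076923) = -2.5649.
Add log likelihood ratio: ln(10.200) = 2.3224.
Posterior log-odds = -0.24256, so posterior odds = exp(-0.24256) = 0.78462. Converting, P(H|E) = 0.78462/1.7846 = 0.4397.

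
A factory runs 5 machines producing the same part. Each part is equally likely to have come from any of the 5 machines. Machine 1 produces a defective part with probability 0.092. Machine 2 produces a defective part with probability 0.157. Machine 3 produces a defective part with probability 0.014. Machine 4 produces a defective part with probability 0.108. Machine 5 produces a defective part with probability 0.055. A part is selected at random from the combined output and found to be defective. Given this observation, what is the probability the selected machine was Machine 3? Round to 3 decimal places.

Tabulate prior·likelihood by source: [1] prior 0.2, lik 0.092, product 0.01840; [2] prior 0.2, lik 0.157, product 0.03140; [3] prior 0.2, lik 0.014, product 0.002800; [4] prior 0.2, lik 0.108, product 0.02160; [5] prior 0.2, lik 0.055, product 0.01100.
Normalizing constant = 0.085200; the posterior for Machine 3 is its product over the sum, 0.002800/0.085200 = 0.033.

Posterior probability ≈ 0.033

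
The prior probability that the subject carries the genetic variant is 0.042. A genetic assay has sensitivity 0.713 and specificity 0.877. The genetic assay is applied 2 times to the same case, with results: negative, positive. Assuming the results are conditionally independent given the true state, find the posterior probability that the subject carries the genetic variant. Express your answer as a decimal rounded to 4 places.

Posterior P(H) ≈ 0.0768

Let H be the event that the subject carries the genetic variant; start with P(H) = 0.042. P('positive'|H) = 0.713, P('positive'|¬H) = 0.123.
Update on result 1 ('negative'): P(H) ← 0.287·0.0420 / (0.287·0.0420 + 0.877·0.9580) = 0.012054/0.85222 = 0.0141.
Update on result 2 ('positive'): P(H) ← 0.713·0.0141 / (0.713·0.0141 + 0.123·0.9859) = 0.010085/0.13135 = 0.0768.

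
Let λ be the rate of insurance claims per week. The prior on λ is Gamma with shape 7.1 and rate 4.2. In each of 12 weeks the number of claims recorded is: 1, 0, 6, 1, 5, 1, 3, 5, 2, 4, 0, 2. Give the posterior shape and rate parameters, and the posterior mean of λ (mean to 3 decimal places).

Posterior: Gamma(shape=37.1, rate=16.2); mean ≈ 2.290

The Poisson likelihood adds the total count to the shape and the number of exposure periods to the rate. Here ∑xᵢ = 30 and n = 12, so shape 7.1→37.1 and rate 4.2→16.2.
E[λ | data] = 37.1/16.2 = 2.290.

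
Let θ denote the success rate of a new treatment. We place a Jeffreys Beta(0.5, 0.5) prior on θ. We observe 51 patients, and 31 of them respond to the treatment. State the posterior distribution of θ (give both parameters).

The binomial likelihood is conjugate to the Beta prior: with 31 successes and 20 failures, the posterior is Beta(0.5+31, 0.5+20) = Beta(31.5, 20.5).

Posterior: Beta(31.5, 20.5)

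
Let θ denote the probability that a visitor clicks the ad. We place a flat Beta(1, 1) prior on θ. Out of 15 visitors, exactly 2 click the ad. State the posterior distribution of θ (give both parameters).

Posterior: Beta(3, 14)

The binomial likelihood is conjugate to the Beta prior: with 2 successes and 13 failures, the posterior is Beta(1+2, 1+13) = Beta(3, 14).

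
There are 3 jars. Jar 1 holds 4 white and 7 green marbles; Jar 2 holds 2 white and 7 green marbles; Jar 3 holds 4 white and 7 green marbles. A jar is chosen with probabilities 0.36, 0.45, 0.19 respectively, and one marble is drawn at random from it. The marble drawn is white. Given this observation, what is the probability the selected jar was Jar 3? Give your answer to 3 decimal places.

Tabulate prior·likelihood by source: [1] prior 0.36, lik 0.3636, product 0.1309; [2] prior 0.45, lik 0.2222, product 0.1000; [3] prior 0.19, lik 0.3636, product 0.06909.
Normalizing constant = 0.30000; the posterior for Jar 3 is its product over the sum, 0.06909/0.30000 = 0.230.

Posterior probability ≈ 0.230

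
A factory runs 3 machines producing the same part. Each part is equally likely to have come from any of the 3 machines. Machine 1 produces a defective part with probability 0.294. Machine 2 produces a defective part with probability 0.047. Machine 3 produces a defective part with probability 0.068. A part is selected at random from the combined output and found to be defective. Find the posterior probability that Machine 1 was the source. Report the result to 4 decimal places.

Posterior probability ≈ 0.7188

Tabulate prior·likelihood by source: [1] prior 0.333333, lik 0.294, product 0.09800; [2] prior 0.333333, lik 0.047, product 0.01567; [3] prior 0.333333, lik 0.068, product 0.02267.
Normalizing constant = 0.13633; the posterior for Machine 1 is its product over the sum, 0.09800/0.13633 = 0.7188.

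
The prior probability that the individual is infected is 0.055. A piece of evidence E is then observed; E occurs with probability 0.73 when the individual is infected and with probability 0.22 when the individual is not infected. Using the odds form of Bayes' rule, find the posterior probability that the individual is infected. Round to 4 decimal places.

Posterior probability ≈ 0.1619

Prior odds = 0.055/(1−0.055) = 0.058201. In log-odds, ln(0.058201) = -2.8439.
Add log likelihood ratio: ln(3.3182) = 1.1994.
Posterior log-odds = -1.6444, so posterior odds = exp(-1.6444) = 0.19312. Converting, P(H|E) = 0.19312/1.1931 = 0.1619.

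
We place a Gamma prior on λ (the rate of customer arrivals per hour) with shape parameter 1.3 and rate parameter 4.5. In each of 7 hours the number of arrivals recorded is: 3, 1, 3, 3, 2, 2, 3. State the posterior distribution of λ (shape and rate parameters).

The Poisson likelihood adds the total count to the shape and the number of exposure periods to the rate. Here ∑xᵢ = 17 and n = 7, so shape 1.3→18.3 and rate 4.5→11.5.

Posterior: Gamma(shape=18.3, rate=11.5)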